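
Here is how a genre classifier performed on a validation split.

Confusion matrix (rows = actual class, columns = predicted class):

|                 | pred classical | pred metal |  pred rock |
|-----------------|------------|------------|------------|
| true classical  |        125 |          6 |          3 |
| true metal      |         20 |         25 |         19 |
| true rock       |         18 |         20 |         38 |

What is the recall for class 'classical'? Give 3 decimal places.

Treat 'classical' as positive and all other classes as negative.
recall = TP/(TP+FN).
classical: TP=125, FN=6+3=9 → 125/134 = 0.9328

0.933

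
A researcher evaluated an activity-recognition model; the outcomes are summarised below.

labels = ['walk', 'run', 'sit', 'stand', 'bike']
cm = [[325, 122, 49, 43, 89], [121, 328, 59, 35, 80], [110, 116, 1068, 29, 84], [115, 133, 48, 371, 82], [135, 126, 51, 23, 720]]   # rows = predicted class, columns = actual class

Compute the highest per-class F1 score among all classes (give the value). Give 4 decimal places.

0.7964

Per-class F1 score (2·TP/(2·TP+FP+FN)):
  walk: TP=325, FP=122+49+43+89=303, FN=121+110+115+135=481 → 650/1434 = 0.45328
  run: TP=328, FP=121+59+35+80=295, FN=122+116+133+126=497 → 656/1448 = 0.45304
  sit: TP=1068, FP=110+116+29+84=339, FN=49+59+48+51=207 → 2136/2682 = 0.79642
  stand: TP=371, FP=115+133+48+82=378, FN=43+35+29+23=130 → 742/1250 = 0.59360
  bike: TP=720, FP=135+126+51+23=335, FN=89+80+84+82=335 → 1440/2110 = 0.68246
Highest is class 'sit' with F1 score = 0.7964.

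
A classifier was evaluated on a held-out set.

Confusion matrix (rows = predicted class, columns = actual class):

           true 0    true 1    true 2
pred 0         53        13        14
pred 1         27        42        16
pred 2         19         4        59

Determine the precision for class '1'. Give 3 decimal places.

Take TP from the diagonal, FP from the rest of the '1' prediction marginal, FN from the rest of the '1' actual marginal.
precision = TP/(TP+FP).
1: TP=42, FP=27+16=43 → 42/85 = 0.4941

0.494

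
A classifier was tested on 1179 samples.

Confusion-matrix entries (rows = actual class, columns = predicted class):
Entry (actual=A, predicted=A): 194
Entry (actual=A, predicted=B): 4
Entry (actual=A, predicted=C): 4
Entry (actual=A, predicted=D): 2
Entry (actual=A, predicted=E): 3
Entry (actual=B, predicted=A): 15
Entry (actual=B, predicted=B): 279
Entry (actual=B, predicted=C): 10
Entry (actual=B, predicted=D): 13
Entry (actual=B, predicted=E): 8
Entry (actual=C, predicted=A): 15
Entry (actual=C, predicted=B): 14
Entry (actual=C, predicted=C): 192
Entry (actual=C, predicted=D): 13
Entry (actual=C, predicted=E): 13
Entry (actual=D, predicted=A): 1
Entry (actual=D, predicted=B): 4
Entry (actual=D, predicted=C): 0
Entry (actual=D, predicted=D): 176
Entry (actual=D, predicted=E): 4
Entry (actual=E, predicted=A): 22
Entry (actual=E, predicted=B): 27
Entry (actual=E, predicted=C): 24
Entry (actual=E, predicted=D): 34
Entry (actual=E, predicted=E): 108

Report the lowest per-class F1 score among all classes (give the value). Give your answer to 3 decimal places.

Per-class F1 score (2·TP/(2·TP+FP+FN)):
  A: TP=194, FP=15+15+1+22=53, FN=4+4+2+3=13 → 388/454 = 0.8546
  B: TP=279, FP=4+14+4+27=49, FN=15+10+13+8=46 → 558/653 = 0.8545
  C: TP=192, FP=4+10+0+24=38, FN=15+14+13+13=55 → 384/477 = 0.8050
  D: TP=176, FP=2+13+13+34=62, FN=1+4+0+4=9 → 352/423 = 0.8322
  E: TP=108, FP=3+8+13+4=28, FN=22+27+24+34=107 → 216/351 = 0.6154
Lowest is class 'E' with F1 score = 0.615.

0.615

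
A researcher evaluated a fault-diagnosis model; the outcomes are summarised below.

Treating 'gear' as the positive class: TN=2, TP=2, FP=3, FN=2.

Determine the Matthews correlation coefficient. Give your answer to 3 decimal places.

MCC = (TP·TN − FP·FN) / √((TP+FP)(TP+FN)(TN+FP)(TN+FN))
Numerator = 2·2 − 3·2 = -2
Denominator = √(5·4·5·4) = √400 = 20.0000
MCC = -2 / 20.0000 = -0.100

-0.100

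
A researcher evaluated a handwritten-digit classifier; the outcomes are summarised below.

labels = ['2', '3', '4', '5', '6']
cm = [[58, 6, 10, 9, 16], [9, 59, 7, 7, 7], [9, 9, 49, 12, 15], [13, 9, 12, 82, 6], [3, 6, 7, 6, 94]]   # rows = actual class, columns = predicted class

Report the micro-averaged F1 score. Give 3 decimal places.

0.658

Micro-averaging pools counts across classes: ΣTP=342, ΣFP=178, ΣFN=178.
Micro-F1 score = 2·TP/(2·TP+FP+FN) on pooled counts = 0.658 (equals overall accuracy in single-label multiclass).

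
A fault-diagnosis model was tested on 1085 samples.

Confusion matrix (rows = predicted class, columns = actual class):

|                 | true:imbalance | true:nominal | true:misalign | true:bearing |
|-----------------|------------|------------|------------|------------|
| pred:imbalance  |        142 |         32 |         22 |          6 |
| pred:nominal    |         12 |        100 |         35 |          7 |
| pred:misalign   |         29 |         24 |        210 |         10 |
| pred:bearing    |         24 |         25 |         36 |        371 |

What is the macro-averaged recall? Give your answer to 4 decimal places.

0.7183

Per-class recall (TP/(TP+FN)):
  imbalance: TP=142, FN=12+29+24=65 → 142/207 = 0.68599
  nominal: TP=100, FN=32+24+25=81 → 100/181 = 0.55249
  misalign: TP=210, FN=22+35+36=93 → 210/303 = 0.69307
  bearing: TP=371, FN=6+7+10=23 → 371/394 = 0.94162
Macro-recall = mean = (0.68599 + 0.55249 + 0.69307 + 0.94162) / 4 = 0.7183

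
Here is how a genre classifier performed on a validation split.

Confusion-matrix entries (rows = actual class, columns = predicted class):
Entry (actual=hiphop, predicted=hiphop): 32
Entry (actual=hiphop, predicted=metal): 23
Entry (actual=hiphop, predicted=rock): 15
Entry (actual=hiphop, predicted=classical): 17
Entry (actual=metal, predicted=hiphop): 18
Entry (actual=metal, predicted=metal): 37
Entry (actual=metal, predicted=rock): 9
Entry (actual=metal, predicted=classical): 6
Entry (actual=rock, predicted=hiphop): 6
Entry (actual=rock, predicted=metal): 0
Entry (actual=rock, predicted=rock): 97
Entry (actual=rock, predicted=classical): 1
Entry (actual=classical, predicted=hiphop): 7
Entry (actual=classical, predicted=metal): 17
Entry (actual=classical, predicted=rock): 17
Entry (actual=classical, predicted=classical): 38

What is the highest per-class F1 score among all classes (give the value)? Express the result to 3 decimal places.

0.802

Per-class F1 score (2·TP/(2·TP+FP+FN)):
  hiphop: TP=32, FP=18+6+7=31, FN=23+15+17=55 → 64/150 = 0.4267
  metal: TP=37, FP=23+0+17=40, FN=18+9+6=33 → 74/147 = 0.5034
  rock: TP=97, FP=15+9+17=41, FN=6+0+1=7 → 194/242 = 0.8017
  classical: TP=38, FP=17+6+1=24, FN=7+17+17=41 → 76/141 = 0.5390
Highest is class 'rock' with F1 score = 0.802.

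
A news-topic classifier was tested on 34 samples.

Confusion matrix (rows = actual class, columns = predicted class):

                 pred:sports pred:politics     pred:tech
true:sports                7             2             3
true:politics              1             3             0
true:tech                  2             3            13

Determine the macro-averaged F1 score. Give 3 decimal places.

0.634

Per-class F1 score (2·TP/(2·TP+FP+FN)):
  sports: TP=7, FP=1+2=3, FN=2+3=5 → 14/22 = 0.6364
  politics: TP=3, FP=2+3=5, FN=1+0=1 → 6/12 = 0.5000
  tech: TP=13, FP=3+0=3, FN=2+3=5 → 26/34 = 0.7647
Macro-F1 score = mean = (0.6364 + 0.5000 + 0.7647) / 3 = 0.634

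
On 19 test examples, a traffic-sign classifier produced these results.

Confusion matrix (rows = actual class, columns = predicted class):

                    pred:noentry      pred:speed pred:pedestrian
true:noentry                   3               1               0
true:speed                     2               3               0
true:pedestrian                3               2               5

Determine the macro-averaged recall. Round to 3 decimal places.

0.617

Per-class recall (TP/(TP+FN)):
  noentry: TP=3, FN=1+0=1 → 3/4 = 0.7500
  speed: TP=3, FN=2+0=2 → 3/5 = 0.6000
  pedestrian: TP=5, FN=3+2=5 → 5/10 = 0.5000
Macro-recall = mean = (0.7500 + 0.6000 + 0.5000) / 3 = 0.617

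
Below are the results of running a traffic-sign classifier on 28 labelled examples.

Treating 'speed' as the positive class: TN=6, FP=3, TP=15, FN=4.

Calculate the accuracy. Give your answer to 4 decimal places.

Accuracy = (TP+TN)/N = (15+6)/28 = 0.7500

0.7500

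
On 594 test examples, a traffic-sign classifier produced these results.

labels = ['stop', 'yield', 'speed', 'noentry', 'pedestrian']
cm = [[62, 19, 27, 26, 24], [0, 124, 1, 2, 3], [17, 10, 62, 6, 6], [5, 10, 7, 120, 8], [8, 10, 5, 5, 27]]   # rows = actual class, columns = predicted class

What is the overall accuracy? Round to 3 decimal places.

Accuracy = trace / total = (62+124+62+120+27=395) / 594 = 395/594 = 0.665

0.665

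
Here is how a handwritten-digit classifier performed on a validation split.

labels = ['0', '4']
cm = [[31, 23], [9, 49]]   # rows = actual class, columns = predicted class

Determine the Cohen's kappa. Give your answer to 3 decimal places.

0.423

Observed agreement pₒ = trace/N = 80/112 = 0.7143
Expected agreement pₑ = Σ (rowᵢ·colᵢ)/N² = (54·40 + 58·72)/112² = 0.5051
κ = (pₒ − pₑ)/(1 − pₑ) = (0.7143 − 0.5051)/(1 − 0.5051) = 0.423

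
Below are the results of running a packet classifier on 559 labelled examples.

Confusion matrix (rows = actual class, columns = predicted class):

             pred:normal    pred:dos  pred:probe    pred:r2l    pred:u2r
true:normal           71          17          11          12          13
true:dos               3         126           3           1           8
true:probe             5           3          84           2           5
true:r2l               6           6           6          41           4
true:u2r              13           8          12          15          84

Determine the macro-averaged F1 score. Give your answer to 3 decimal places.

Per-class F1 score (2·TP/(2·TP+FP+FN)):
  normal: TP=71, FP=3+5+6+13=27, FN=17+11+12+13=53 → 142/222 = 0.6396
  dos: TP=126, FP=17+3+6+8=34, FN=3+3+1+8=15 → 252/301 = 0.8372
  probe: TP=84, FP=11+3+6+12=32, FN=5+3+2+5=15 → 168/215 = 0.7814
  r2l: TP=41, FP=12+1+2+15=30, FN=6+6+6+4=22 → 82/134 = 0.6119
  u2r: TP=84, FP=13+8+5+4=30, FN=13+8+12+15=48 → 168/246 = 0.6829
Macro-F1 score = mean = (0.6396 + 0.8372 + 0.7814 + 0.6119 + 0.6829) / 5 = 0.711

0.711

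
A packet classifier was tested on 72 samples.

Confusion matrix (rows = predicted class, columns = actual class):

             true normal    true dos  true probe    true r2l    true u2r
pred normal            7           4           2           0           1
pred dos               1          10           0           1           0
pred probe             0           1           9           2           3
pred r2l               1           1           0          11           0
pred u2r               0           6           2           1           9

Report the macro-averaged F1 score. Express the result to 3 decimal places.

Per-class F1 score (2·TP/(2·TP+FP+FN)):
  normal: TP=7, FP=4+2+0+1=7, FN=1+0+1+0=2 → 14/23 = 0.6087
  dos: TP=10, FP=1+0+1+0=2, FN=4+1+1+6=12 → 20/34 = 0.5882
  probe: TP=9, FP=0+1+2+3=6, FN=2+0+0+2=4 → 18/28 = 0.6429
  r2l: TP=11, FP=1+1+0+0=2, FN=0+1+2+1=4 → 22/28 = 0.7857
  u2r: TP=9, FP=0+6+2+1=9, FN=1+0+3+0=4 → 18/31 = 0.5806
Macro-F1 score = mean = (0.6087 + 0.5882 + 0.6429 + 0.7857 + 0.5806) / 5 = 0.641

0.641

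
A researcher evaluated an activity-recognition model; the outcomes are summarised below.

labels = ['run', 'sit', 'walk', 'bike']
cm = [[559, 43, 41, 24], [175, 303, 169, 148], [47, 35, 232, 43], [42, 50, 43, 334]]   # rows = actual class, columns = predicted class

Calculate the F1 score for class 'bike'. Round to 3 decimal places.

0.656

One-vs-rest for 'bike': TP = diagonal; FP = other classes predicted 'bike'; FN = 'bike' predicted as other.
F1 score = 2·TP/(2·TP+FP+FN).
bike: TP=334, FP=24+148+43=215, FN=42+50+43=135 → 668/1018 = 0.6562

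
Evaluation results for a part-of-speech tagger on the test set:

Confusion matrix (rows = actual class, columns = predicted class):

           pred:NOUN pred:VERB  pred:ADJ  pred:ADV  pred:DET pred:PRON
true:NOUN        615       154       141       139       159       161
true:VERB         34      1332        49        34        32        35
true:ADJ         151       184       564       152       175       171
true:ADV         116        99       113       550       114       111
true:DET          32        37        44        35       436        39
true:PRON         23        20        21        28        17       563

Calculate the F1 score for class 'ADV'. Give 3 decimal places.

F1 score = 2·TP/(2·TP+FP+FN).
ADV: TP=550, FP=139+34+152+35+28=388, FN=116+99+113+114+111=553 → 1100/2041 = 0.5390

0.539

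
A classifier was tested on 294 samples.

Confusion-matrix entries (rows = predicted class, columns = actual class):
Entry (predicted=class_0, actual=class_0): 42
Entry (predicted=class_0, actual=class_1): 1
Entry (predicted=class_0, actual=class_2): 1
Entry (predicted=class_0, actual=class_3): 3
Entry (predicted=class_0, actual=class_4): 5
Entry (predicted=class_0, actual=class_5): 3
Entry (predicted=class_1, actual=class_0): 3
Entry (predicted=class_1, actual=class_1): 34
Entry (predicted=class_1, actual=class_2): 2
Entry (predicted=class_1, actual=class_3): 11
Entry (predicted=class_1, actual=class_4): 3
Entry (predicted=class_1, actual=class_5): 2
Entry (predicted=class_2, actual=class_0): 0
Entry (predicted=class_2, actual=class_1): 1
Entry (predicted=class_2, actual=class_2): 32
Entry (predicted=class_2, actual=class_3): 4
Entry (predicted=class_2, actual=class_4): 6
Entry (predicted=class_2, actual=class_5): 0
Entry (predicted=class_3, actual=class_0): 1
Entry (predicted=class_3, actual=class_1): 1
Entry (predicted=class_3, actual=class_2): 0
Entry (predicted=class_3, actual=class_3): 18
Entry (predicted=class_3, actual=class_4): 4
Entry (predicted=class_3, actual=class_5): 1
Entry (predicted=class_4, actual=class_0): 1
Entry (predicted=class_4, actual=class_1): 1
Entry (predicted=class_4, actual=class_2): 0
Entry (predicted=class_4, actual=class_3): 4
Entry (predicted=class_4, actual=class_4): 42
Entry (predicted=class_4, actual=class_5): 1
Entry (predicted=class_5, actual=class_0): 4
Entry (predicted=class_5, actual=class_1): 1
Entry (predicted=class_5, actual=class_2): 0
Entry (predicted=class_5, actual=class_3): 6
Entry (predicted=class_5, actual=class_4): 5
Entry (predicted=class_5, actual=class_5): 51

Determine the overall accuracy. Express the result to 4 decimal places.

Accuracy = trace / total = (42+34+32+18+42+51=219) / 294 = 219/294 = 0.7449

0.7449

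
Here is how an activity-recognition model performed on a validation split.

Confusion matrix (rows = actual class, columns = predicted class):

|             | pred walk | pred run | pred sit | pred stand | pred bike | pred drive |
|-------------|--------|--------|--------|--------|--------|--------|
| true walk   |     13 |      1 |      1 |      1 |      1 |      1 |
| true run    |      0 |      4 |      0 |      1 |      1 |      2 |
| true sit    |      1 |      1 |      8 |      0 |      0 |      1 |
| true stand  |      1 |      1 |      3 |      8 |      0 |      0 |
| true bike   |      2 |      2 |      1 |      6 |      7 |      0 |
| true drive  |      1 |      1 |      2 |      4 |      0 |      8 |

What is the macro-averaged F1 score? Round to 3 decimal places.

0.559

Per-class F1 score (2·TP/(2·TP+FP+FN)):
  walk: TP=13, FP=0+1+1+2+1=5, FN=1+1+1+1+1=5 → 26/36 = 0.7222
  run: TP=4, FP=1+1+1+2+1=6, FN=0+0+1+1+2=4 → 8/18 = 0.4444
  sit: TP=8, FP=1+0+3+1+2=7, FN=1+1+0+0+1=3 → 16/26 = 0.6154
  stand: TP=8, FP=1+1+0+6+4=12, FN=1+1+3+0+0=5 → 16/33 = 0.4848
  bike: TP=7, FP=1+1+0+0+0=2, FN=2+2+1+6+0=11 → 14/27 = 0.5185
  drive: TP=8, FP=1+2+1+0+0=4, FN=1+1+2+4+0=8 → 16/28 = 0.5714
Macro-F1 score = mean = (0.7222 + 0.4444 + 0.6154 + 0.4848 + 0.5185 + 0.5714) / 6 = 0.559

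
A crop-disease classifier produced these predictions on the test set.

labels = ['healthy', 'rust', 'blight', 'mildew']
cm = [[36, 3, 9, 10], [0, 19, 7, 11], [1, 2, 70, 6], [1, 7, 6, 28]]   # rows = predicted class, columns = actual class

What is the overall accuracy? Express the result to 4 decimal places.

Accuracy = trace / total = (36+19+70+28=153) / 216 = 153/216 = 0.7083

0.7083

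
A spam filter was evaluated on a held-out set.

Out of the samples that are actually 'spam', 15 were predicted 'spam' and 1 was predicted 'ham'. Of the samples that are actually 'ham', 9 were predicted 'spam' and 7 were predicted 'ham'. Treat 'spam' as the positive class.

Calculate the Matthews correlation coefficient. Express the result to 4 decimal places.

0.4330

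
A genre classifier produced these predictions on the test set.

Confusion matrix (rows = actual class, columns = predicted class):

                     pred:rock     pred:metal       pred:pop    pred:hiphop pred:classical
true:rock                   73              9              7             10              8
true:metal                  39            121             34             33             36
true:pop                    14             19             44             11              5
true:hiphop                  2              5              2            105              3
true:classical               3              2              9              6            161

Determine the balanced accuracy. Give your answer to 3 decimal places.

Balanced accuracy = mean of per-class recall.
  rock: recall = 73/107 = 0.6822
  metal: recall = 121/263 = 0.4601
  pop: recall = 44/93 = 0.4731
  hiphop: recall = 105/117 = 0.8974
  classical: recall = 161/181 = 0.8895
Mean = (0.6822 + 0.4601 + 0.4731 + 0.8974 + 0.8895) / 5 = 0.680

0.680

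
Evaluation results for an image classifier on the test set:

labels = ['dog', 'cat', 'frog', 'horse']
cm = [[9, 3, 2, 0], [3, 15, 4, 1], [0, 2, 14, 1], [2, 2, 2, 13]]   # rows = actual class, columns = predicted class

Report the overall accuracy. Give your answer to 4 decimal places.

Accuracy = trace / total = (9+15+14+13=51) / 73 = 51/73 = 0.6986

0.6986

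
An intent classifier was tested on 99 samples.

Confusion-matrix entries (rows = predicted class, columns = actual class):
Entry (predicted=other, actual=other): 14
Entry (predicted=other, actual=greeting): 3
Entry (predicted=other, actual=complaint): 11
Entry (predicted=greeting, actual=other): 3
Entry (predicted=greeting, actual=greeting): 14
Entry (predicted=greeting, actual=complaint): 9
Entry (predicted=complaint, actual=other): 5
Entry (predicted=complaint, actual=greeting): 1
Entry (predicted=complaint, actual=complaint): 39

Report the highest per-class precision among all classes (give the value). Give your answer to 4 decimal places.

0.8667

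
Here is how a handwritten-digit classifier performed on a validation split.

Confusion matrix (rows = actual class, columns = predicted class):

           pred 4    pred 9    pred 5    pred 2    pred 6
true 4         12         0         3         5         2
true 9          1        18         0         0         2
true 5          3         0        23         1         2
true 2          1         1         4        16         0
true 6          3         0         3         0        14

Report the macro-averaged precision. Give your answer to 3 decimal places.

0.734

Per-class precision (TP/(TP+FP)):
  4: TP=12, FP=1+3+1+3=8 → 12/20 = 0.6000
  9: TP=18, FP=0+0+1+0=1 → 18/19 = 0.9474
  5: TP=23, FP=3+0+4+3=10 → 23/33 = 0.6970
  2: TP=16, FP=5+0+1+0=6 → 16/22 = 0.7273
  6: TP=14, FP=2+2+2+0=6 → 14/20 = 0.7000
Macro-precision = mean = (0.6000 + 0.9474 + 0.6970 + 0.7273 + 0.7000) / 5 = 0.734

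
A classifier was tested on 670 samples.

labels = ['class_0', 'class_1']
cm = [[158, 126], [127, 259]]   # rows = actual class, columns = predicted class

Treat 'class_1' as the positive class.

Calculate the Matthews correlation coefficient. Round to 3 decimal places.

0.227

MCC = (TP·TN − FP·FN) / √((TP+FP)(TP+FN)(TN+FP)(TN+FN))
Numerator = 259·158 − 126·127 = 24920
Denominator = √(385·386·284·285) = √12028493400 = 109674.4884
MCC = 24920 / 109674.4884 = 0.227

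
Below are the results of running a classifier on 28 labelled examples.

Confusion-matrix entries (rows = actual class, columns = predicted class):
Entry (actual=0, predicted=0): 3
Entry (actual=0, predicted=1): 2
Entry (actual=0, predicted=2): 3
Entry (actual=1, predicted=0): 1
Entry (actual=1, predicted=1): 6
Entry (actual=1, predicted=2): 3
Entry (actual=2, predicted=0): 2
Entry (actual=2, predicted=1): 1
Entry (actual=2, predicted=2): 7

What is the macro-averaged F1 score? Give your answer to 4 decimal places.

Per-class F1 score (2·TP/(2·TP+FP+FN)):
  0: TP=3, FP=1+2=3, FN=2+3=5 → 6/14 = 0.42857
  1: TP=6, FP=2+1=3, FN=1+3=4 → 12/19 = 0.63158
  2: TP=7, FP=3+3=6, FN=2+1=3 → 14/23 = 0.60870
Macro-F1 score = mean = (0.42857 + 0.63158 + 0.60870) / 3 = 0.5563

0.5563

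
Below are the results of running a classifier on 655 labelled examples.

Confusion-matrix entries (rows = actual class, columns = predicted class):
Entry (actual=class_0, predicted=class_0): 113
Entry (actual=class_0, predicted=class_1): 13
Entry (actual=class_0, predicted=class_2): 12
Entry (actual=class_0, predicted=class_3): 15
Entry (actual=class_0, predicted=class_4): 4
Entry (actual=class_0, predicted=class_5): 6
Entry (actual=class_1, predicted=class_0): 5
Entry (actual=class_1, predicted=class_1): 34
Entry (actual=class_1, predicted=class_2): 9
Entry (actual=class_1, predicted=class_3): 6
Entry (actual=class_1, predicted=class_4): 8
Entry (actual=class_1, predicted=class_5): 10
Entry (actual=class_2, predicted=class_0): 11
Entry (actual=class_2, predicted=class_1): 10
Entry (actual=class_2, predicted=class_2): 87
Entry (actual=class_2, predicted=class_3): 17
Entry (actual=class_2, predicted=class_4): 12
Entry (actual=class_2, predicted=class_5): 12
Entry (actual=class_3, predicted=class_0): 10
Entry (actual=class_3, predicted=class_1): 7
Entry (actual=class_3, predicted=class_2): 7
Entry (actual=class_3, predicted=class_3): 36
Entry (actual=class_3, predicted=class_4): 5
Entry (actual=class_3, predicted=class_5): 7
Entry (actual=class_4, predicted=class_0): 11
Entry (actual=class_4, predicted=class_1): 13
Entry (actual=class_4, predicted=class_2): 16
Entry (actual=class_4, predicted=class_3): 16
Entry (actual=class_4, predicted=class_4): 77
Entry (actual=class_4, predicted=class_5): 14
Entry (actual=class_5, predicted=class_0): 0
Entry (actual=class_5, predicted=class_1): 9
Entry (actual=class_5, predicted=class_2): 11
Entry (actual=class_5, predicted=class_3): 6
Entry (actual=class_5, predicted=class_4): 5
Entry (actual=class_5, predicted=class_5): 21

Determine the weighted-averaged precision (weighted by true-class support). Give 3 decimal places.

0.591

Per-class precision (TP/(TP+FP)):
  class_0: TP=113, FP=5+11+10+11+0=37 → 113/150 = 0.7533
  class_1: TP=34, FP=13+10+7+13+9=52 → 34/86 = 0.3953
  class_2: TP=87, FP=12+9+7+16+11=55 → 87/142 = 0.6127
  class_3: TP=36, FP=15+6+17+16+6=60 → 36/96 = 0.3750
  class_4: TP=77, FP=4+8+12+5+5=34 → 77/111 = 0.6937
  class_5: TP=21, FP=6+10+12+7+14=49 → 21/70 = 0.3000
Weighted-precision = Σ (supportᵢ/N)·precisionᵢ with N=655: (163/655)·0.7533 + (72/655)·0.3953 + (149/655)·0.6127 + (72/655)·0.3750 + (147/655)·0.6937 + (52/655)·0.3000 = 0.591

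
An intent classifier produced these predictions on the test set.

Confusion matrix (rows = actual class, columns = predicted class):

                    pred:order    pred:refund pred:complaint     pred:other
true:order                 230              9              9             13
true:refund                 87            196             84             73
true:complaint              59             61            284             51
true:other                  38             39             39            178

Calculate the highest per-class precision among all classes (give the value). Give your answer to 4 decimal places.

Per-class precision (TP/(TP+FP)):
  order: TP=230, FP=87+59+38=184 → 230/414 = 0.55556
  refund: TP=196, FP=9+61+39=109 → 196/305 = 0.64262
  complaint: TP=284, FP=9+84+39=132 → 284/416 = 0.68269
  other: TP=178, FP=13+73+51=137 → 178/315 = 0.56508
Highest is class 'complaint' with precision = 0.6827.

0.6827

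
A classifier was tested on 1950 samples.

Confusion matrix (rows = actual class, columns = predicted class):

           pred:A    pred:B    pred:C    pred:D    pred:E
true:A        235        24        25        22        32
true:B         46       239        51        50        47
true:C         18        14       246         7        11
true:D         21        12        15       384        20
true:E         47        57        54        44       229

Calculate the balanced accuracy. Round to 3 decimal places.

0.692

Balanced accuracy = mean of per-class recall.
  A: recall = 235/338 = 0.6953
  B: recall = 239/433 = 0.5520
  C: recall = 246/296 = 0.8311
  D: recall = 384/452 = 0.8496
  E: recall = 229/431 = 0.5313
Mean = (0.6953 + 0.5520 + 0.8311 + 0.8496 + 0.5313) / 5 = 0.692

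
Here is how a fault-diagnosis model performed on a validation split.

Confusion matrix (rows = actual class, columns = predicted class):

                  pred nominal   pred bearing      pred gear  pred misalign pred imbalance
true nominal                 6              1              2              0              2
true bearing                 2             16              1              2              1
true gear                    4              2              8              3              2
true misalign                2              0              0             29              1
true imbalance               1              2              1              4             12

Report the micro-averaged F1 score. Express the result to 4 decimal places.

Micro-averaging pools counts across classes: ΣTP=71, ΣFP=33, ΣFN=33.
Micro-F1 score = 2·TP/(2·TP+FP+FN) on pooled counts = 0.6827 (equals overall accuracy in single-label multiclass).

0.6827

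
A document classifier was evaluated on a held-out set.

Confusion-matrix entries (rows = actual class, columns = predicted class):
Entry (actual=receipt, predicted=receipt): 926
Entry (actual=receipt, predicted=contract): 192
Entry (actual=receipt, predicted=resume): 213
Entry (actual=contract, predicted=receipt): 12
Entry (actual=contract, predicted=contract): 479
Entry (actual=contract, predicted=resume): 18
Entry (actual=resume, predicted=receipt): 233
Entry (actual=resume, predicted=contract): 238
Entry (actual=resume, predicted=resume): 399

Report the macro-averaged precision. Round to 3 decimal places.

Per-class precision (TP/(TP+FP)):
  receipt: TP=926, FP=12+233=245 → 926/1171 = 0.7908
  contract: TP=479, FP=192+238=430 → 479/909 = 0.5270
  resume: TP=399, FP=213+18=231 → 399/630 = 0.6333
Macro-precision = mean = (0.7908 + 0.5270 + 0.6333) / 3 = 0.650

0.650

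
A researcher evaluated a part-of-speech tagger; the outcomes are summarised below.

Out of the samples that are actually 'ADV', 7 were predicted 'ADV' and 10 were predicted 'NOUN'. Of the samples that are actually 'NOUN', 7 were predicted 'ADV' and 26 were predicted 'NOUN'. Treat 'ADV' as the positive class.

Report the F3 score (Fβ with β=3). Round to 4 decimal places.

Fβ = (1+β²)·TP / ((1+β²)·TP + β²·FN + FP), with β²=9
= 10·7 / (10·7 + 9·10 + 7) = 0.4192

0.4192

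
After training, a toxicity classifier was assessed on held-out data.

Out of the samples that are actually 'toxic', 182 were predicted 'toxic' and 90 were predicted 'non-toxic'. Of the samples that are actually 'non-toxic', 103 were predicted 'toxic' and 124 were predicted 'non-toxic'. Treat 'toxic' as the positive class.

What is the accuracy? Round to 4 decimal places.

0.6132

Accuracy = (TP+TN)/N = (182+124)/499 = 0.6132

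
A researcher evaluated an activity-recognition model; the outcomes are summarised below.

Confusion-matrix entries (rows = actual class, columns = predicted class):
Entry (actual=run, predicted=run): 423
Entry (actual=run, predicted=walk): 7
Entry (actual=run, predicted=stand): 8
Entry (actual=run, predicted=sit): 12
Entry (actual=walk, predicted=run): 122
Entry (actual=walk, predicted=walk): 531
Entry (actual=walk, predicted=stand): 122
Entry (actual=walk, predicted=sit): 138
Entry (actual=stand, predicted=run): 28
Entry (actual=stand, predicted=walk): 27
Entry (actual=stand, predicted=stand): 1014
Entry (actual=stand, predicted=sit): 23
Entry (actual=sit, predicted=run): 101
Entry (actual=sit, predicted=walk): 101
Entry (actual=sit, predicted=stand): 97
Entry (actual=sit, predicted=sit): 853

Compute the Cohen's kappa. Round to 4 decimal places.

Observed agreement pₒ = trace/N = 2821/3607 = 0.78209
Expected agreement pₑ = Σ (rowᵢ·colᵢ)/N² = (450·674 + 913·666 + 1092·1241 + 1152·1026)/3607² = 0.26505
κ = (pₒ − pₑ)/(1 − pₑ) = (0.78209 − 0.26505)/(1 − 0.26505) = 0.7035

0.7035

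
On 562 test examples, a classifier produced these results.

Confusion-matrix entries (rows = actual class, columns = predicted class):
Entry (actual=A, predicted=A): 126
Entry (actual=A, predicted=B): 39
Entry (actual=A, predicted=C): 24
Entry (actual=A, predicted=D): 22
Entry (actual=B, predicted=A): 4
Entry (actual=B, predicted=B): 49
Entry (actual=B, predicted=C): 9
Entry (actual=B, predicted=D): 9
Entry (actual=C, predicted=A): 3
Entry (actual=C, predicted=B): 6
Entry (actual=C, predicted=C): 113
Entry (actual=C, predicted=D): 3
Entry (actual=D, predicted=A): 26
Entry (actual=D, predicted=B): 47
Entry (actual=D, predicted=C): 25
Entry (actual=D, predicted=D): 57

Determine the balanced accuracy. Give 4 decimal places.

Balanced accuracy = mean of per-class recall.
  A: recall = 126/211 = 0.59716
  B: recall = 49/71 = 0.69014
  C: recall = 113/125 = 0.90400
  D: recall = 57/155 = 0.36774
Mean = (0.59716 + 0.69014 + 0.90400 + 0.36774) / 4 = 0.6398

0.6398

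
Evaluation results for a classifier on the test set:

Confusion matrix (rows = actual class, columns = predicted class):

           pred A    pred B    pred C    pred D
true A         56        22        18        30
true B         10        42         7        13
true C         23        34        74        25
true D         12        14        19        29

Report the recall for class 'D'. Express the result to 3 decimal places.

recall = TP/(TP+FN).
D: TP=29, FN=12+14+19=45 → 29/74 = 0.3919

0.392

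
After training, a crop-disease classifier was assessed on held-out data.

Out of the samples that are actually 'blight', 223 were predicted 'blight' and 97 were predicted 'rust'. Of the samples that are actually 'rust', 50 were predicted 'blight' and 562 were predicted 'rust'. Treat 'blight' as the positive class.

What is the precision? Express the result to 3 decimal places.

0.817

Precision = TP/(TP+FP) = 223/(223+50) = 223/273 = 0.817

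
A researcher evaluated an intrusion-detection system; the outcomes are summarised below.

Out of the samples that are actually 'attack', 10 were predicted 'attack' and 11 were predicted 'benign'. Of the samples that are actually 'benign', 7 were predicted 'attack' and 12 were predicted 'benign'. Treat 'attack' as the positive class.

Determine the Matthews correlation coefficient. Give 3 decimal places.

MCC = (TP·TN − FP·FN) / √((TP+FP)(TP+FN)(TN+FP)(TN+FN))
Numerator = 10·12 − 7·11 = 43
Denominator = √(17·21·19·23) = √156009 = 394.9797
MCC = 43 / 394.9797 = 0.109

0.109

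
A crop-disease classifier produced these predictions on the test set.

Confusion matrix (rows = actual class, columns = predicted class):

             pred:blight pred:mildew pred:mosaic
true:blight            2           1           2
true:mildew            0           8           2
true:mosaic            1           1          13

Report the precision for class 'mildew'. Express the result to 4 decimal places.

0.8000

One-vs-rest for 'mildew': TP = diagonal; FP = other classes predicted 'mildew'; FN = 'mildew' predicted as other.
precision = TP/(TP+FP).
mildew: TP=8, FP=1+1=2 → 8/10 = 0.80000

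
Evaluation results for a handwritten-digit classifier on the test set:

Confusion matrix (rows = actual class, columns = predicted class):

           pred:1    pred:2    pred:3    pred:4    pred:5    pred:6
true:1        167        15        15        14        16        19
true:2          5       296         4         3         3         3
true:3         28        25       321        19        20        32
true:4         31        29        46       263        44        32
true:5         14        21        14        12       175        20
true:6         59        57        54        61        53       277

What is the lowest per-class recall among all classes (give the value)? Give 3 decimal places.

0.494

Per-class recall (TP/(TP+FN)):
  1: TP=167, FN=15+15+14+16+19=79 → 167/246 = 0.6789
  2: TP=296, FN=5+4+3+3+3=18 → 296/314 = 0.9427
  3: TP=321, FN=28+25+19+20+32=124 → 321/445 = 0.7213
  4: TP=263, FN=31+29+46+44+32=182 → 263/445 = 0.5910
  5: TP=175, FN=14+21+14+12+20=81 → 175/256 = 0.6836
  6: TP=277, FN=59+57+54+61+53=284 → 277/561 = 0.4938
Lowest is class '6' with recall = 0.494.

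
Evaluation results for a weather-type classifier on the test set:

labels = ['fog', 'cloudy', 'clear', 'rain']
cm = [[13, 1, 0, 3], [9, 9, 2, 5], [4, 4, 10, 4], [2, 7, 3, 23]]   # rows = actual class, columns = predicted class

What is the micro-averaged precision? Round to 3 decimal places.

Micro-averaging pools counts across classes: ΣTP=55, ΣFP=44, ΣFN=44.
Micro-precision = TP/(TP+FP) on pooled counts = 0.556 (equals overall accuracy in single-label multiclass).

0.556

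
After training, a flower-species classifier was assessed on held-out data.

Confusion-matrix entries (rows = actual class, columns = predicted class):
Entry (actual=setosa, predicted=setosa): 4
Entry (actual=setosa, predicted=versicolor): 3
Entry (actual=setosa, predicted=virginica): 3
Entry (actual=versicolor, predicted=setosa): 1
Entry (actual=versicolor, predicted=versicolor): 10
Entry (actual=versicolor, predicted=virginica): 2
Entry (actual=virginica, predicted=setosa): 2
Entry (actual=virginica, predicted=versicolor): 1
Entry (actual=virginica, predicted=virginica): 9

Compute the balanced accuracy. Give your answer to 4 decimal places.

0.6397

Balanced accuracy = mean of per-class recall.
  setosa: recall = 4/10 = 0.40000
  versicolor: recall = 10/13 = 0.76923
  virginica: recall = 9/12 = 0.75000
Mean = (0.40000 + 0.76923 + 0.75000) / 3 = 0.6397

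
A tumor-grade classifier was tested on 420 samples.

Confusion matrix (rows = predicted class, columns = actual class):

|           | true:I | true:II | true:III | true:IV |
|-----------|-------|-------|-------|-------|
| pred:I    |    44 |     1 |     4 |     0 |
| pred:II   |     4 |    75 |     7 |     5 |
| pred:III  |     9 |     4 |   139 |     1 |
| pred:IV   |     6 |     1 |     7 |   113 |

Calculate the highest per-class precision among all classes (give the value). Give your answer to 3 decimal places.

0.908

Per-class precision (TP/(TP+FP)):
  I: TP=44, FP=1+4+0=5 → 44/49 = 0.8980
  II: TP=75, FP=4+7+5=16 → 75/91 = 0.8242
  III: TP=139, FP=9+4+1=14 → 139/153 = 0.9085
  IV: TP=113, FP=6+1+7=14 → 113/127 = 0.8898
Highest is class 'III' with precision = 0.908.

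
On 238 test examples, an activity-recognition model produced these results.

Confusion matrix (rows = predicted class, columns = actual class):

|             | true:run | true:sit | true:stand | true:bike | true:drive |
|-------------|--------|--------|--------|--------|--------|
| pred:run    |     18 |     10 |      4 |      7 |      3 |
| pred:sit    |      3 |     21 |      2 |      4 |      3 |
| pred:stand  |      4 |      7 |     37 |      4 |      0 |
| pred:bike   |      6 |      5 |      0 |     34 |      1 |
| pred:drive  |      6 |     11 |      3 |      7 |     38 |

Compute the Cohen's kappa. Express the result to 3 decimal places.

0.528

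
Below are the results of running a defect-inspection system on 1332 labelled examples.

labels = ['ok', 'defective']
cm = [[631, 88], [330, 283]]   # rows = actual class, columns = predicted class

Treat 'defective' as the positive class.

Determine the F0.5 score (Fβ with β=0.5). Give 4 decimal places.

0.6748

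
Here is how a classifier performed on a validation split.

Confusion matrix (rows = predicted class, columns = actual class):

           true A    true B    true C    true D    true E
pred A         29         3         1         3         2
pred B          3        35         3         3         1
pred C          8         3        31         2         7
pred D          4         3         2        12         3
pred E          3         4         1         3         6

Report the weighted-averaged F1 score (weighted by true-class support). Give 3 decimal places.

0.644

Per-class F1 score (2·TP/(2·TP+FP+FN)):
  A: TP=29, FP=3+1+3+2=9, FN=3+8+4+3=18 → 58/85 = 0.6824
  B: TP=35, FP=3+3+3+1=10, FN=3+3+3+4=13 → 70/93 = 0.7527
  C: TP=31, FP=8+3+2+7=20, FN=1+3+2+1=7 → 62/89 = 0.6966
  D: TP=12, FP=4+3+2+3=12, FN=3+3+2+3=11 → 24/47 = 0.5106
  E: TP=6, FP=3+4+1+3=11, FN=2+1+7+3=13 → 12/36 = 0.3333
Weighted-F1 score = Σ (supportᵢ/N)·F1 scoreᵢ with N=175: (47/175)·0.6824 + (48/175)·0.7527 + (38/175)·0.6966 + (23/175)·0.5106 + (19/175)·0.3333 = 0.644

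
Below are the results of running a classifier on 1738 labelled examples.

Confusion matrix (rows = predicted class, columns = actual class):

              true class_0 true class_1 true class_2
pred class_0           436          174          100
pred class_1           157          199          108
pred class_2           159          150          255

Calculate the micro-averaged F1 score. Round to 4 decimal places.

Micro-averaging pools counts across classes: ΣTP=890, ΣFP=848, ΣFN=848.
Micro-F1 score = 2·TP/(2·TP+FP+FN) on pooled counts = 0.5121 (equals overall accuracy in single-label multiclass).

0.5121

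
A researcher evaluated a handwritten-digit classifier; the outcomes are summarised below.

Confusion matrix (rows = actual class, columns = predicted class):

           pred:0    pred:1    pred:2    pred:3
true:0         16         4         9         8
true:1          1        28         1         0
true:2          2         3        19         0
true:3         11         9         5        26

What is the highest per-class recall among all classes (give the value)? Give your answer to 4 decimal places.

0.9333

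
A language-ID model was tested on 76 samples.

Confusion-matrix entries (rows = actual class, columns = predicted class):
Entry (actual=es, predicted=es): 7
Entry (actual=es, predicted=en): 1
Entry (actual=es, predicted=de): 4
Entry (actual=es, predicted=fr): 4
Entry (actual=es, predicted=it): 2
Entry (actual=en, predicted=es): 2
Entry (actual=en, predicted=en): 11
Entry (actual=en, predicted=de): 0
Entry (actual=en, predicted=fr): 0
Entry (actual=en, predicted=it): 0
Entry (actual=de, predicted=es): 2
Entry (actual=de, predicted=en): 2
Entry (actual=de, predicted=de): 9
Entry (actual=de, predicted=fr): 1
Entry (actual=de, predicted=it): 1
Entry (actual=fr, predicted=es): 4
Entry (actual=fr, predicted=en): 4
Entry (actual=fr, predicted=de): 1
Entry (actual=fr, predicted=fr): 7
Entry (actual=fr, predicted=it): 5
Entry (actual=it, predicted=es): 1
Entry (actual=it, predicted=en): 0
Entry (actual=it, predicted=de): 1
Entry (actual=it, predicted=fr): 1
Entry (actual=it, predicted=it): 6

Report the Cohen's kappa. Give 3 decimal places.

0.409

Observed agreement pₒ = trace/N = 40/76 = 0.5263
Expected agreement pₑ = Σ (rowᵢ·colᵢ)/N² = (18·16 + 13·18 + 15·15 + 21·13 + 9·14)/76² = 0.1984
κ = (pₒ − pₑ)/(1 − pₑ) = (0.5263 − 0.1984)/(1 − 0.1984) = 0.409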